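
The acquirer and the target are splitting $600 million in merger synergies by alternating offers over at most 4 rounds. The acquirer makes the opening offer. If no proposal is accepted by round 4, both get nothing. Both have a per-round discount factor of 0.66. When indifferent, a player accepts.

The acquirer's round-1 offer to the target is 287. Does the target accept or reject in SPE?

Reject

Round 4 (the target proposes): the acquirer will accept anything ≥ 0, so the target offers 0 and keeps 600.
Round 3 (the acquirer proposes): the target can get 600 next round, worth 0.66 × 600 = 396 now, so the acquirer offers 396, keeping 204.
Round 2 (the target proposes): the acquirer can get 204 next round, worth 0.66 × 204 = 134.64 now; the target offers that and keeps 465.36.
So by rejecting in round 1, the target gets 465.36 next round, worth 0.66 × 465.36 = 307.1376 now.
Offer 287 < 307.1376, so the target rejects.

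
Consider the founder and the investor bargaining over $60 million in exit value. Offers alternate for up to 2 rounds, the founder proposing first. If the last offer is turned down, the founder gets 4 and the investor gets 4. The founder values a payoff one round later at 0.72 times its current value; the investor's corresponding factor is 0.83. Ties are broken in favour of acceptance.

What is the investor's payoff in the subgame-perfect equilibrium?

Round 2 (the investor proposes): the founder gets 4 if talks fail, so the investor offers 4 and keeps 56.
Round 1 (the founder proposes): the investor can get 56 next round, worth 0.83 × 56 = 46.48 now; the founder offers that and keeps 13.52.

46.48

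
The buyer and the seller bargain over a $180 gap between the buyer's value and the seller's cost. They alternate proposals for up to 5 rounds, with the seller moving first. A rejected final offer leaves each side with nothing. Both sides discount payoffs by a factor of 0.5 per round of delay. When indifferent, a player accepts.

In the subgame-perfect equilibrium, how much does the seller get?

123.75

Round 5 (the seller proposes): rejection yields 0 for the buyer; the seller offers 0 and keeps 180.
Round 4 (the buyer proposes): the seller can get 180 next round, worth 0.5 × 180 = 90 now; the buyer offers that and keeps 90.
Round 3 (the seller proposes): the buyer can get 90 next round, worth 0.5 × 90 = 45 now. The seller offers 45 and keeps 180 − 45 = 135.
Round 2 (the buyer proposes): the seller can get 135 next round, worth 0.5 × 135 = 67.5 now; the buyer offers that and keeps 112.5.
Round 1 (the seller proposes): the buyer can get 112.5 next round, worth 0.5 × 112.5 = 56.25 now; the seller offers that and keeps 123.75.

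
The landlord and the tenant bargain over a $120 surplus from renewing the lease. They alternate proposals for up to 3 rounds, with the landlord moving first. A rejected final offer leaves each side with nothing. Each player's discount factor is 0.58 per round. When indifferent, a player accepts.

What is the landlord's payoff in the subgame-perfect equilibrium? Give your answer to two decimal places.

Round 3 (the landlord proposes): rejection yields 0 for the tenant; the landlord offers 0 and keeps 120.
Round 2 (the tenant proposes): the landlord can get 120 next round, worth 0.58 × 120 = 69.6 now, so the tenant offers 69.6, keeping 50.4.
Round 1 (the landlord proposes): the tenant can get 50.4 next round, worth 0.58 × 50.4 = 29.232 now, so the landlord offers 29.232, keeping 90.768.

90.77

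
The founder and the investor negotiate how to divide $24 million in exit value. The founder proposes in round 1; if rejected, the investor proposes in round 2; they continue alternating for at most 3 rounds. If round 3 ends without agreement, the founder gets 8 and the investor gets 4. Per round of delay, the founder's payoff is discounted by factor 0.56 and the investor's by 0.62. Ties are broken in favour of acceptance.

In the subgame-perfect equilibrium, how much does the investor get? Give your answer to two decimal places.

Round 3 (the founder proposes): the investor gets 4 if talks fail, so the founder offers 4 and keeps 20.
Round 2 (the investor proposes): the founder can get 20 next round, worth 0.56 × 20 = 11.2 now, so the investor offers 11.2, keeping 12.8.
Round 1 (the founder proposes): the investor can get 12.8 next round, worth 0.62 × 12.8 = 7.936 now; the founder offers that and keeps 16.064.

7.94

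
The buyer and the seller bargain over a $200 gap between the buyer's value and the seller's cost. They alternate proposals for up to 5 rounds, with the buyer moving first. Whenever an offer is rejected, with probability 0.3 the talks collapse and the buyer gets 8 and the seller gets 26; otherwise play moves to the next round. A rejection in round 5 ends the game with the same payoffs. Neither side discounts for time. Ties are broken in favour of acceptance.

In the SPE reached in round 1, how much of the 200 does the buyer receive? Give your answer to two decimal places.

122.06

Round 5 (the buyer proposes): the seller gets 26 if talks fail, so the buyer offers 26 and keeps 174.
Round 4 (the seller proposes): rejecting gives the buyer an expected 0.7 × 174 + 0.3 × 8 = 124.2, so the seller offers 124.2, keeping 75.8.
Round 3 (the buyer proposes): rejecting gives the seller an expected 0.7 × 75.8 + 0.3 × 26 = 60.86. The buyer offers 60.86 and keeps 200 − 60.86 = 139.14.
Round 2 (the seller proposes): rejecting gives the buyer an expected 0.7 × 139.14 + 0.3 × 8 = 99.798. The seller offers 99.798 and keeps 200 − 99.798 = 100.202.
Round 1 (the buyer proposes): rejecting gives the seller an expected 0.7 × 100.202 + 0.3 × 26 = 77.9414; the buyer offers that and keeps 122.0586.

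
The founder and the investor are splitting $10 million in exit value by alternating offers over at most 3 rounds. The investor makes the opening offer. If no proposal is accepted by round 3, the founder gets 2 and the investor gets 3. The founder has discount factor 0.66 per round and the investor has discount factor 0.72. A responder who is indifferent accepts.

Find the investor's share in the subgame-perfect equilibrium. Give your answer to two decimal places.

7.20

Round 3 (the investor proposes): the founder gets 2 if talks fail, so the investor offers 2 and keeps 8.
Round 2 (the founder proposes): the investor can get 8 next round, worth 0.72 × 8 = 5.76 now; the founder offers that and keeps 4.24.
Round 1 (the investor proposes): the founder can get 4.24 next round, worth 0.66 × 4.24 = 2.7984 now, so the investor offers 2.7984, keeping 7.2016.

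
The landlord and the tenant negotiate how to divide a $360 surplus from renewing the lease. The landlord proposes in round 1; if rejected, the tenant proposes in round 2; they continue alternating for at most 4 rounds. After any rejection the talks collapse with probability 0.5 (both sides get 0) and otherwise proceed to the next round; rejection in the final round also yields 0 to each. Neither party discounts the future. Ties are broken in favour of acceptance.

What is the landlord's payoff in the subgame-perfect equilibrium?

225

Round 4 (the tenant proposes): the landlord will accept anything ≥ 0, so the tenant offers 0 and keeps 360.
Round 3 (the landlord proposes): rejecting gives the tenant an expected 0.5 × 360 = 180. The landlord offers 180 and keeps 360 − 180 = 180.
Round 2 (the tenant proposes): rejecting gives the landlord an expected 0.5 × 180 = 90; the tenant offers that and keeps 270.
Round 1 (the landlord proposes): rejecting gives the tenant an expected 0.5 × 270 = 135. The landlord offers 135 and keeps 360 − 135 = 225.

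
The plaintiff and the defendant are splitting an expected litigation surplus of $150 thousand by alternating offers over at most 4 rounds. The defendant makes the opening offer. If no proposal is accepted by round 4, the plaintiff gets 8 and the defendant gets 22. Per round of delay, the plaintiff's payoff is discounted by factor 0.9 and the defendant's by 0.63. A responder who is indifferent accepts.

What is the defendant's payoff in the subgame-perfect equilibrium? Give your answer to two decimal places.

Round 4 (the plaintiff proposes): the defendant gets 22 if talks fail, so the plaintiff offers 22 and keeps 128.
Round 3 (the defendant proposes): the plaintiff can get 128 next round, worth 0.9 × 128 = 115.2 now; the defendant offers that and keeps 34.8.
Round 2 (the plaintiff proposes): the defendant can get 34.8 next round, worth 0.63 × 34.8 = 21.924 now; the plaintiff offers that and keeps 128.076.
Round 1 (the defendant proposes): the plaintiff can get 128.076 next round, worth 0.9 × 128.076 = 115.2684 now. The defendant offers 115.2684 and keeps 150 − 115.2684 = 34.7316.

34.73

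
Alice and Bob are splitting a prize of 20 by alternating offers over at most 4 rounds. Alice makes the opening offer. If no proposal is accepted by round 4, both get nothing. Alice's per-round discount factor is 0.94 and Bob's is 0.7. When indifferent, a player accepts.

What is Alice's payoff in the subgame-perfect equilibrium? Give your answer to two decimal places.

Round 4 (Bob proposes): Alice will accept anything ≥ 0, so Bob offers 0 and keeps 20.
Round 3 (Alice proposes): Bob can get 20 next round, worth 0.7 × 20 = 14 now. Alice offers 14 and keeps 20 − 14 = 6.
Round 2 (Bob proposes): Alice can get 6 next round, worth 0.94 × 6 = 5.64 now, so Bob offers 5.64, keeping 14.36.
Round 1 (Alice proposes): Bob can get 14.36 next round, worth 0.7 × 14.36 = 10.052 now. Alice offers 10.052 and keeps 20 − 10.052 = 9.948.

9.95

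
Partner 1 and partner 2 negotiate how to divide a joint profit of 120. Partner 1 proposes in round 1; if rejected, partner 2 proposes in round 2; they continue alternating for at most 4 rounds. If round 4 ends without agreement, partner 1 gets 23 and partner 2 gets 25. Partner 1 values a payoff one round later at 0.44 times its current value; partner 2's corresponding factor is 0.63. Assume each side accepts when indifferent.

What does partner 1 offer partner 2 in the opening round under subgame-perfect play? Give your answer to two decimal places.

59.28

Round 4 (partner 2 proposes): partner 1 gets 23 if talks fail, so partner 2 offers 23 and keeps 97.
Round 3 (partner 1 proposes): partner 2 can get 97 next round, worth 0.63 × 97 = 61.11 now. Partner 1 offers 61.11 and keeps 120 − 61.11 = 58.89.
Round 2 (partner 2 proposes): partner 1 can get 58.89 next round, worth 0.44 × 58.89 = 25.9116 now, so partner 2 offers 25.9116, keeping 94.0884.
Round 1 (partner 1 proposes): partner 2 can get 94.0884 next round, worth 0.63 × 94.0884 = 59.275692 now. Partner 1 offers 59.275692 and keeps 120 − 59.275692 = 60.724308.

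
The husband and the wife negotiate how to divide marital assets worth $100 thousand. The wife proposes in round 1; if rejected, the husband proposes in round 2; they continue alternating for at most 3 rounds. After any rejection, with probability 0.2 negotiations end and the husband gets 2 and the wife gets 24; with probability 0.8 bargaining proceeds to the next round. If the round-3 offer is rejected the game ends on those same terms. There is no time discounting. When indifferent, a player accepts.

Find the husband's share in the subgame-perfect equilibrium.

Round 3 (the wife proposes): the husband gets 2 if talks fail, so the wife offers 2 and keeps 98.
Round 2 (the husband proposes): rejecting gives the wife an expected 0.8 × 98 + 0.2 × 24 = 83.2, so the husband offers 83.2, keeping 16.8.
Round 1 (the wife proposes): rejecting gives the husband an expected 0.8 × 16.8 + 0.2 × 2 = 13.84, so the wife offers 13.84, keeping 86.16.

13.84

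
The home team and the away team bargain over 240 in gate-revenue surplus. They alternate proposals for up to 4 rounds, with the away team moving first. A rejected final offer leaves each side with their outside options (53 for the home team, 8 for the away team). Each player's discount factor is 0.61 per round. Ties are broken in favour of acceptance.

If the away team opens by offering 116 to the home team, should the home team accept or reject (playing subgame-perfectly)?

Accept

Round 4 (the home team proposes): the away team gets 8 if talks fail, so the home team offers 8 and keeps 232.
Round 3 (the away team proposes): the home team can get 232 next round, worth 0.61 × 232 = 141.52 now. The away team offers 141.52 and keeps 240 − 141.52 = 98.48.
Round 2 (the home team proposes): the away team can get 98.48 next round, worth 0.61 × 98.48 = 60.0728 now; the home team offers that and keeps 179.9272.
So by rejecting in round 1, the home team gets 179.9272 next round, worth 0.61 × 179.9272 = 109.755592 now.
Offer 116 ≥ 109.755592, so the home team accepts.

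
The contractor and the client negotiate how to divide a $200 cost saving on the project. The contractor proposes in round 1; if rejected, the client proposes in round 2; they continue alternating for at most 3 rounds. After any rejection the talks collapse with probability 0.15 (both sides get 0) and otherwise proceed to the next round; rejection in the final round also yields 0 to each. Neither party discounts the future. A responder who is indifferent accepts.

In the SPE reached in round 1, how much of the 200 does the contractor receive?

By backward induction:
Round 3 (the contractor proposes): the client will accept anything ≥ 0, so the contractor offers 0 and keeps 200.
Round 2 (the client proposes): rejecting gives the contractor an expected 0.85 × 200 = 170. The client offers 170 and keeps 200 − 170 = 30.
Round 1 (the contractor proposes): rejecting gives the client an expected 0.85 × 30 = 25.5. The contractor offers 25.5 and keeps 200 − 25.5 = 174.5.

174.5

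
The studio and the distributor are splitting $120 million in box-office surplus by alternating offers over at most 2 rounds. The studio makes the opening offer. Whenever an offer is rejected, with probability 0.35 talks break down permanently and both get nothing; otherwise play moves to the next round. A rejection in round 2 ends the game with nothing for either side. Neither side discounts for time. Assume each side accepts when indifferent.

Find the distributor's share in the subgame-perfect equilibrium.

Round 2 (the distributor proposes): the studio will accept anything ≥ 0, so the distributor offers 0 and keeps 120.
Round 1 (the studio proposes): rejecting gives the distributor an expected 0.65 × 120 = 78; the studio offers that and keeps 42.

78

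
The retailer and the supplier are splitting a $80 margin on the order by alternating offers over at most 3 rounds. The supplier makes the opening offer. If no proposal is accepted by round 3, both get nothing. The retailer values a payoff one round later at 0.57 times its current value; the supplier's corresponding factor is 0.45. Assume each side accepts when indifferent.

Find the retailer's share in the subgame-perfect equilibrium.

By backward induction:
Round 3 (the supplier proposes): rejection yields 0 for the retailer; the supplier offers 0 and keeps 80.
Round 2 (the retailer proposes): the supplier can get 80 next round, worth 0.45 × 80 = 36 now, so the retailer offers 36, keeping 44.
Round 1 (the supplier proposes): the retailer can get 44 next round, worth 0.57 × 44 = 25.08 now, so the supplier offers 25.08, keeping 54.92.

25.08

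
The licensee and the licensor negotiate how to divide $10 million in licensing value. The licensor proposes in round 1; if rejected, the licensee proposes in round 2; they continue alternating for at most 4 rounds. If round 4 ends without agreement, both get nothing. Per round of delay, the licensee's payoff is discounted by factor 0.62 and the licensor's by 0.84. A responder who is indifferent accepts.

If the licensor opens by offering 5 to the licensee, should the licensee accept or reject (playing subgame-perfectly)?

Accept

Round 4 (the licensee proposes): the licensor will accept anything ≥ 0, so the licensee offers 0 and keeps 10.
Round 3 (the licensor proposes): the licensee can get 10 next round, worth 0.62 × 10 = 6.2 now; the licensor offers that and keeps 3.8.
Round 2 (the licensee proposes): the licensor can get 3.8 next round, worth 0.84 × 3.8 = 3.192 now; the licensee offers that and keeps 6.808.
So by rejecting in round 1, the licensee gets 6.808 next round, worth 0.62 × 6.808 = 4.22096 now.
Offer 5 ≥ 4.22096, so the licensee accepts.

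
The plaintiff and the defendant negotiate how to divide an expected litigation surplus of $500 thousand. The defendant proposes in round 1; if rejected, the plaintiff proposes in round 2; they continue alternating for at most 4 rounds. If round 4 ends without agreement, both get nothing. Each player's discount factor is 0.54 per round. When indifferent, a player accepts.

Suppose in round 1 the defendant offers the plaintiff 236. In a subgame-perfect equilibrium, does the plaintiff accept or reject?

Work out the plaintiff's continuation value if the offer is rejected.
Round 4 (the plaintiff proposes): the defendant will accept anything ≥ 0, so the plaintiff offers 0 and keeps 500.
Round 3 (the defendant proposes): the plaintiff can get 500 next round, worth 0.54 × 500 = 270 now; the defendant offers that and keeps 230.
Round 2 (the plaintiff proposes): the defendant can get 230 next round, worth 0.54 × 230 = 124.2 now. The plaintiff offers 124.2 and keeps 500 − 124.2 = 375.8.
So by rejecting in round 1, the plaintiff gets 375.8 next round, worth 0.54 × 375.8 = 202.932 now.
Offer 236 ≥ 202.932, so the plaintiff accepts.

Accept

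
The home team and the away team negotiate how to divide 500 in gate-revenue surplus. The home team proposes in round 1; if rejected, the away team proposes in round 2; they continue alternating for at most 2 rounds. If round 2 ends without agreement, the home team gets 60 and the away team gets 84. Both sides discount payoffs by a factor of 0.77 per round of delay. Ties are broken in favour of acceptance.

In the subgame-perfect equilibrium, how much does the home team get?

161.2

By backward induction:
Round 2 (the away team proposes): the home team gets 60 if talks fail, so the away team offers 60 and keeps 440.
Round 1 (the home team proposes): the away team can get 440 next round, worth 0.77 × 440 = 338.8 now, so the home team offers 338.8, keeping 161.2.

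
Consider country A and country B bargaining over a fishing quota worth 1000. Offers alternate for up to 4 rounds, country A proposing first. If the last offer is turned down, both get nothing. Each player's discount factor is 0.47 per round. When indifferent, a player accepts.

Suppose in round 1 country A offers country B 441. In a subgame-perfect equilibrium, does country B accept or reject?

Accept

Round 4 (country B proposes): rejection yields 0 for country A; country B offers 0 and keeps 1000.
Round 3 (country A proposes): country B can get 1000 next round, worth 0.47 × 1000 = 470 now, so country A offers 470, keeping 530.
Round 2 (country B proposes): country A can get 530 next round, worth 0.47 × 530 = 249.1 now, so country B offers 249.1, keeping 750.9.
So by rejecting in round 1, country B gets 750.9 next round, worth 0.47 × 750.9 = 352.923 now.
Offer 441 ≥ 352.923, so country B accepts.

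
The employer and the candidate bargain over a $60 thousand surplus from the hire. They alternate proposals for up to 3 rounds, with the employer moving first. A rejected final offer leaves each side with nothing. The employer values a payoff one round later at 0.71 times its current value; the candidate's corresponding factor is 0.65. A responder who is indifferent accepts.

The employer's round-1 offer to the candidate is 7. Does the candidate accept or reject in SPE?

Round 3 (the employer proposes): rejection yields 0 for the candidate; the employer offers 0 and keeps 60.
Round 2 (the candidate proposes): the employer can get 60 next round, worth 0.71 × 60 = 42.6 now. The candidate offers 42.6 and keeps 60 − 42.6 = 17.4.
So by rejecting in round 1, the candidate gets 17.4 next round, worth 0.65 × 17.4 = 11.31 now.
Offer 7 < 11.31, so the candidate rejects.

Reject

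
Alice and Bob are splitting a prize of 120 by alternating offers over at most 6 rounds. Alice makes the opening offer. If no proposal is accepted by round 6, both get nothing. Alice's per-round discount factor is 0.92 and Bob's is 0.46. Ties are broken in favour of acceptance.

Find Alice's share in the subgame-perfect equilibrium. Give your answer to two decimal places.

Solve by backward induction from round 6.
Round 6 (Bob proposes): rejection yields 0 for Alice; Bob offers 0 and keeps 120.
Round 5 (Alice proposes): Bob can get 120 next round, worth 0.46 × 120 = 55.2 now, so Alice offers 55.2, keeping 64.8.
Round 4 (Bob proposes): Alice can get 64.8 next round, worth 0.92 × 64.8 = 59.616 now, so Bob offers 59.616, keeping 60.384.
Round 3 (Alice proposes): Bob can get 60.384 next round, worth 0.46 × 60.384 = 27.77664 now; Alice offers that and keeps 92.22336.
Round 2 (Bob proposes): Alice can get 92.22336 next round, worth 0.92 × 92.22336 = 84.8454912 now. Bob offers 84.8454912 and keeps 120 − 84.8454912 = 35.1545088.
Round 1 (Alice proposes): Bob can get 35.1545088 next round, worth 0.46 × 35.1545088 = 16.171074048 now. Alice offers 16.171074048 and keeps 120 − 16.171074048 = 103.828925952.

103.83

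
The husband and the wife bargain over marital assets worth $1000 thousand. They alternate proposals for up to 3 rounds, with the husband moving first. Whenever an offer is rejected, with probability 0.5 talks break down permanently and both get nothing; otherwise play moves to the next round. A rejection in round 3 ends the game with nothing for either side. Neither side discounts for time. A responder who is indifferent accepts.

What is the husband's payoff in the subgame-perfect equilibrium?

750

Round 3 (the husband proposes): the wife will accept anything ≥ 0, so the husband offers 0 and keeps 1000.
Round 2 (the wife proposes): rejecting gives the husband an expected 0.5 × 1000 = 500, so the wife offers 500, keeping 500.
Round 1 (the husband proposes): rejecting gives the wife an expected 0.5 × 500 = 250; the husband offers that and keeps 750.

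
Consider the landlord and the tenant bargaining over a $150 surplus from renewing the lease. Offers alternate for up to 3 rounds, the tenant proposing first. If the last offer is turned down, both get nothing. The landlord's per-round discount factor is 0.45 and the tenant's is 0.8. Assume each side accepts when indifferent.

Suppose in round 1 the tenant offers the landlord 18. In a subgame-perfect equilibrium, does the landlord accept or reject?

Accept

Round 3 (the tenant proposes): rejection yields 0 for the landlord; the tenant offers 0 and keeps 150.
Round 2 (the landlord proposes): the tenant can get 150 next round, worth 0.8 × 150 = 120 now, so the landlord offers 120, keeping 30.
So by rejecting in round 1, the landlord gets 30 next round, worth 0.45 × 30 = 13.5 now.
Offer 18 ≥ 13.5, so the landlord accepts.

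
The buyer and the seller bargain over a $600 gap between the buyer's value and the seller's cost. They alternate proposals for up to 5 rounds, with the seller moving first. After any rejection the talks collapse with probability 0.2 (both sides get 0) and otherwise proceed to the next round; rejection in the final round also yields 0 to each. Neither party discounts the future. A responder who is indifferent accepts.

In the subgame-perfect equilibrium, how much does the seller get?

442.56

Round 5 (the seller proposes): rejection yields 0 for the buyer; the seller offers 0 and keeps 600.
Round 4 (the buyer proposes): rejecting gives the seller an expected 0.8 × 600 = 480, so the buyer offers 480, keeping 120.
Round 3 (the seller proposes): rejecting gives the buyer an expected 0.8 × 120 = 96; the seller offers that and keeps 504.
Round 2 (the buyer proposes): rejecting gives the seller an expected 0.8 × 504 = 403.2; the buyer offers that and keeps 196.8.
Round 1 (the seller proposes): rejecting gives the buyer an expected 0.8 × 196.8 = 157.44, so the seller offers 157.44, keeping 442.56.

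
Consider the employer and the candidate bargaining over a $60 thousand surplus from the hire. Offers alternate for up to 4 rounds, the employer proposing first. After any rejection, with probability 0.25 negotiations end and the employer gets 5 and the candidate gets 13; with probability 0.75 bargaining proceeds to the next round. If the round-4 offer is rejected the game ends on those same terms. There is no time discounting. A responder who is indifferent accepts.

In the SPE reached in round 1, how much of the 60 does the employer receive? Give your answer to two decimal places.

Round 4 (the candidate proposes): the employer gets 5 if talks fail, so the candidate offers 5 and keeps 55.
Round 3 (the employer proposes): rejecting gives the candidate an expected 0.75 × 55 + 0.25 × 13 = 44.5, so the employer offers 44.5, keeping 15.5.
Round 2 (the candidate proposes): rejecting gives the employer an expected 0.75 × 15.5 + 0.25 × 5 = 12.875. The candidate offers 12.875 and keeps 60 − 12.875 = 47.125.
Round 1 (the employer proposes): rejecting gives the candidate an expected 0.75 × 47.125 + 0.25 × 13 = 38.59375, so the employer offers 38.59375, keeping 21.40625.

21.41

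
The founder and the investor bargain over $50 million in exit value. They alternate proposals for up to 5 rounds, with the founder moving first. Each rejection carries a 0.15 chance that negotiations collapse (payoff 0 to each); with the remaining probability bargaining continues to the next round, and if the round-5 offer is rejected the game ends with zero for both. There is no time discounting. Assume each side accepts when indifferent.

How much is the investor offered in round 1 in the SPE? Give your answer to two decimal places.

By backward induction:
Round 5 (the founder proposes): rejection yields 0 for the investor; the founder offers 0 and keeps 50.
Round 4 (the investor proposes): rejecting gives the founder an expected 0.85 × 50 = 42.5; the investor offers that and keeps 7.5.
Round 3 (the founder proposes): rejecting gives the investor an expected 0.85 × 7.5 = 6.375, so the founder offers 6.375, keeping 43.625.
Round 2 (the investor proposes): rejecting gives the founder an expected 0.85 × 43.625 = 37.08125; the investor offers that and keeps 12.91875.
Round 1 (the founder proposes): rejecting gives the investor an expected 0.85 × 12.91875 = 10.9809375. The founder offers 10.9809375 and keeps 50 − 10.9809375 = 39.0190625.

10.98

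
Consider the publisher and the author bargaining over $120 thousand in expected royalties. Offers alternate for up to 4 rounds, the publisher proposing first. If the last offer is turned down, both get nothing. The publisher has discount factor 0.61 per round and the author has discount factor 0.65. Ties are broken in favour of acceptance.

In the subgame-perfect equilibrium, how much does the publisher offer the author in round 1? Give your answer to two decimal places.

61.35

Round 4 (the author proposes): rejection yields 0 for the publisher; the author offers 0 and keeps 120.
Round 3 (the publisher proposes): the author can get 120 next round, worth 0.65 × 120 = 78 now; the publisher offers that and keeps 42.
Round 2 (the author proposes): the publisher can get 42 next round, worth 0.61 × 42 = 25.62 now, so the author offers 25.62, keeping 94.38.
Round 1 (the publisher proposes): the author can get 94.38 next round, worth 0.65 × 94.38 = 61.347 now; the publisher offers that and keeps 58.653.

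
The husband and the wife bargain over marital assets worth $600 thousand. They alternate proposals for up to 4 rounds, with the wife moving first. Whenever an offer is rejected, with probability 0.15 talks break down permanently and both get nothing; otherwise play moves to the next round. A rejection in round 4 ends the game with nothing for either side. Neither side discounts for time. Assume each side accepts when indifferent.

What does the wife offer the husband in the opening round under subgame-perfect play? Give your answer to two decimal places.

444.98

Round 4 (the husband proposes): rejection yields 0 for the wife; the husband offers 0 and keeps 600.
Round 3 (the wife proposes): rejecting gives the husband an expected 0.85 × 600 = 510; the wife offers that and keeps 90.
Round 2 (the husband proposes): rejecting gives the wife an expected 0.85 × 90 = 76.5. The husband offers 76.5 and keeps 600 − 76.5 = 523.5.
Round 1 (the wife proposes): rejecting gives the husband an expected 0.85 × 523.5 = 444.975; the wife offers that and keeps 155.025.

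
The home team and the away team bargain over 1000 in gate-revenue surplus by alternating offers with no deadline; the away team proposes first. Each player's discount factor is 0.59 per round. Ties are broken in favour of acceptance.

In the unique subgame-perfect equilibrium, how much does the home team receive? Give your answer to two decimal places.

371.07

In a stationary SPE each proposer offers the other exactly their discounted continuation value.
If the away team keeps x when proposing and the home team keeps y when proposing, then x = 1000 − 0.59y and y = 1000 − 0.59x.
Solving: x = 1000(1 − 0.59) / (1 − 0.59·0.59) = 410 / 0.6519 ≈ 628.9308.
The home team gets 1000 − 628.9308 ≈ 371.0692.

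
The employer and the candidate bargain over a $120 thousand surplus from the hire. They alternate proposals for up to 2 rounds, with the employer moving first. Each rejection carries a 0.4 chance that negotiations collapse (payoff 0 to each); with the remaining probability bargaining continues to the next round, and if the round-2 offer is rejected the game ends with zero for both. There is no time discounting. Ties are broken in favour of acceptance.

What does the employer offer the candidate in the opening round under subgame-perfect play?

By backward induction:
Round 2 (the candidate proposes): rejection yields 0 for the employer; the candidate offers 0 and keeps 120.
Round 1 (the employer proposes): rejecting gives the candidate an expected 0.6 × 120 = 72, so the employer offers 72, keeping 48.

72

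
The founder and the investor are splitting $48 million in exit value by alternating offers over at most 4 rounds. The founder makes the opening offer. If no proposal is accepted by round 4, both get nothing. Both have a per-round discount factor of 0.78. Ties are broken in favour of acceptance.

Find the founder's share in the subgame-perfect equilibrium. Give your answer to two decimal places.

Round 4 (the investor proposes): rejection yields 0 for the founder; the investor offers 0 and keeps 48.
Round 3 (the founder proposes): the investor can get 48 next round, worth 0.78 × 48 = 37.44 now, so the founder offers 37.44, keeping 10.56.
Round 2 (the investor proposes): the founder can get 10.56 next round, worth 0.78 × 10.56 = 8.2368 now; the investor offers that and keeps 39.7632.
Round 1 (the founder proposes): the investor can get 39.7632 next round, worth 0.78 × 39.7632 = 31.015296 now. The founder offers 31.015296 and keeps 48 − 31.015296 = 16.984704.

16.98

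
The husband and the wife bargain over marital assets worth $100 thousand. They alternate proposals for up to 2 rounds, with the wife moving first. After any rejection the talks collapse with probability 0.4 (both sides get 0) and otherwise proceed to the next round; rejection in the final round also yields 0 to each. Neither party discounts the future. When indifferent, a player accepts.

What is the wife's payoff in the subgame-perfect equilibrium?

40

Round 2 (the husband proposes): the wife will accept anything ≥ 0, so the husband offers 0 and keeps 100.
Round 1 (the wife proposes): rejecting gives the husband an expected 0.6 × 100 = 60, so the wife offers 60, keeping 40.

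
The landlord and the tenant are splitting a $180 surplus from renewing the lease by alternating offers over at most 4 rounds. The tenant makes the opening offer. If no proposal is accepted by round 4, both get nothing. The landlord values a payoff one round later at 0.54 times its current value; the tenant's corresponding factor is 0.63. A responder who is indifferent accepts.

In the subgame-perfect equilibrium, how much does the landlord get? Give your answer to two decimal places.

69.03

Round 4 (the landlord proposes): rejection yields 0 for the tenant; the landlord offers 0 and keeps 180.
Round 3 (the tenant proposes): the landlord can get 180 next round, worth 0.54 × 180 = 97.2 now; the tenant offers that and keeps 82.8.
Round 2 (the landlord proposes): the tenant can get 82.8 next round, worth 0.63 × 82.8 = 52.164 now; the landlord offers that and keeps 127.836.
Round 1 (the tenant proposes): the landlord can get 127.836 next round, worth 0.54 × 127.836 = 69.03144 now. The tenant offers 69.03144 and keeps 180 − 69.03144 = 110.96856.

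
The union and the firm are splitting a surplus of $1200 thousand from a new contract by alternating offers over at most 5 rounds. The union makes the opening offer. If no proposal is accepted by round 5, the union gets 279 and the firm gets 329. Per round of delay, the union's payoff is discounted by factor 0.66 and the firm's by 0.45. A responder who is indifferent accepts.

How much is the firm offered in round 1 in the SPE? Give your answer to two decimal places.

Round 5 (the union proposes): the firm gets 329 if talks fail, so the union offers 329 and keeps 871.
Round 4 (the firm proposes): the union can get 871 next round, worth 0.66 × 871 = 574.86 now, so the firm offers 574.86, keeping 625.14.
Round 3 (the union proposes): the firm can get 625.14 next round, worth 0.45 × 625.14 = 281.313 now. The union offers 281.313 and keeps 1200 − 281.313 = 918.687.
Round 2 (the firm proposes): the union can get 918.687 next round, worth 0.66 × 918.687 = 606.33342 now. The firm offers 606.33342 and keeps 1200 − 606.33342 = 593.66658.
Round 1 (the union proposes): the firm can get 593.66658 next round, worth 0.45 × 593.66658 = 267.149961 now. The union offers 267.149961 and keeps 1200 − 267.149961 = 932.850039.

267.15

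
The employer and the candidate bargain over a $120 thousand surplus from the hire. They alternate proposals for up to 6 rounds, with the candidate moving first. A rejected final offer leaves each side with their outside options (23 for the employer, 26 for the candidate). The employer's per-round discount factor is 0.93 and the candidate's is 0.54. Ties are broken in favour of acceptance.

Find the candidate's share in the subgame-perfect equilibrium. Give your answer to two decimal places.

20.84

Round 6 (the employer proposes): the candidate gets 26 if talks fail, so the employer offers 26 and keeps 94.
Round 5 (the candidate proposes): the employer can get 94 next round, worth 0.93 × 94 = 87.42 now; the candidate offers that and keeps 32.58.
Round 4 (the employer proposes): the candidate can get 32.58 next round, worth 0.54 × 32.58 = 17.5932 now; the employer offers that and keeps 102.4068.
Round 3 (the candidate proposes): the employer can get 102.4068 next round, worth 0.93 × 102.4068 = 95.238324 now; the candidate offers that and keeps 24.761676.
Round 2 (the employer proposes): the candidate can get 24.761676 next round, worth 0.54 × 24.761676 = 13.37130504 now; the employer offers that and keeps 106.62869496.
Round 1 (the candidate proposes): the employer can get 106.62869496 next round, worth 0.93 × 106.62869496 = 99.1646863128 now; the candidate offers that and keeps 20.8353136872.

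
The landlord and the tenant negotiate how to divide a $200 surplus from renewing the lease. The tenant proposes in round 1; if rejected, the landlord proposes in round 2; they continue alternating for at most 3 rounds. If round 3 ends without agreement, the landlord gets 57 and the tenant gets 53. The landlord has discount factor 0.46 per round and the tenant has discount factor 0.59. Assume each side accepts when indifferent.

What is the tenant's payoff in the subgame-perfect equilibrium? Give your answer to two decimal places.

146.81

Round 3 (the tenant proposes): the landlord gets 57 if talks fail, so the tenant offers 57 and keeps 143.
Round 2 (the landlord proposes): the tenant can get 143 next round, worth 0.59 × 143 = 84.37 now. The landlord offers 84.37 and keeps 200 − 84.37 = 115.63.
Round 1 (the tenant proposes): the landlord can get 115.63 next round, worth 0.46 × 115.63 = 53.1898 now; the tenant offers that and keeps 146.8102.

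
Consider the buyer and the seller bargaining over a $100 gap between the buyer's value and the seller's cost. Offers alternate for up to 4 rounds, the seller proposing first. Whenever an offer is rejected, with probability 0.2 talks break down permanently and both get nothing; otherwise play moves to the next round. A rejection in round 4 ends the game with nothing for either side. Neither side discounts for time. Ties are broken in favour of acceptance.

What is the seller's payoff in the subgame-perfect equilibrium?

By backward induction:
Round 4 (the buyer proposes): rejection yields 0 for the seller; the buyer offers 0 and keeps 100.
Round 3 (the seller proposes): rejecting gives the buyer an expected 0.8 × 100 = 80. The seller offers 80 and keeps 100 − 80 = 20.
Round 2 (the buyer proposes): rejecting gives the seller an expected 0.8 × 20 = 16. The buyer offers 16 and keeps 100 − 16 = 84.
Round 1 (the seller proposes): rejecting gives the buyer an expected 0.8 × 84 = 67.2; the seller offers that and keeps 32.8.

32.8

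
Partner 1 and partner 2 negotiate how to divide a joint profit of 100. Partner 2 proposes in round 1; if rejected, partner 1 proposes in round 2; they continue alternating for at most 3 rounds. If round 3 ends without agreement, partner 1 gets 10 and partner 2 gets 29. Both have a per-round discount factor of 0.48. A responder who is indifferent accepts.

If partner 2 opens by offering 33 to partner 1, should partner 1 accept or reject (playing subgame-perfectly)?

Work out partner 1's continuation value if the offer is rejected.
Round 3 (partner 2 proposes): partner 1 gets 10 if talks fail, so partner 2 offers 10 and keeps 90.
Round 2 (partner 1 proposes): partner 2 can get 90 next round, worth 0.48 × 90 = 43.2 now. Partner 1 offers 43.2 and keeps 100 − 43.2 = 56.8.
So by rejecting in round 1, partner 1 gets 56.8 next round, worth 0.48 × 56.8 = 27.264 now.
Offer 33 ≥ 27.264, so partner 1 accepts.

Accept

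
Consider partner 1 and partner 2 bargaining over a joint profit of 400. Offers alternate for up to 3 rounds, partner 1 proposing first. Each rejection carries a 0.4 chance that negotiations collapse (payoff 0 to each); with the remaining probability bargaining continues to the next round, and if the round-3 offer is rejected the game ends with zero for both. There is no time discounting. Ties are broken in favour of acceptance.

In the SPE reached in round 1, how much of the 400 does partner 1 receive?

By backward induction:
Round 3 (partner 1 proposes): rejection yields 0 for partner 2; partner 1 offers 0 and keeps 400.
Round 2 (partner 2 proposes): rejecting gives partner 1 an expected 0.6 × 400 = 240, so partner 2 offers 240, keeping 160.
Round 1 (partner 1 proposes): rejecting gives partner 2 an expected 0.6 × 160 = 96, so partner 1 offers 96, keeping 304.

304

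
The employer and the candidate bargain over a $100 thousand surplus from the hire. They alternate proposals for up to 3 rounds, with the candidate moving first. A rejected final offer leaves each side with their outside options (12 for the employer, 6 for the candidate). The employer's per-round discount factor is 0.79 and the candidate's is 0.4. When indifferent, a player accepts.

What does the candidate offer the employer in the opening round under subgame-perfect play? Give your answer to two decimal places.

51.19

Round 3 (the candidate proposes): the employer gets 12 if talks fail, so the candidate offers 12 and keeps 88.
Round 2 (the employer proposes): the candidate can get 88 next round, worth 0.4 × 88 = 35.2 now, so the employer offers 35.2, keeping 64.8.
Round 1 (the candidate proposes): the employer can get 64.8 next round, worth 0.79 × 64.8 = 51.192 now. The candidate offers 51.192 and keeps 100 − 51.192 = 48.808.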